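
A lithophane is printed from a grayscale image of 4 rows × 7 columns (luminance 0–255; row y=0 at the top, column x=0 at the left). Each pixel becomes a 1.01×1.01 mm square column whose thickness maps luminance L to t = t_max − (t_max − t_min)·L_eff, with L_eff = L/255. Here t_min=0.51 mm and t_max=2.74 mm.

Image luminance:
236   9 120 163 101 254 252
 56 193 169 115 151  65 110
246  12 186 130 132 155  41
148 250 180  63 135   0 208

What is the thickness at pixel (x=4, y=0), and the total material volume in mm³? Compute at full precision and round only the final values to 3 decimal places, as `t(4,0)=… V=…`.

t(4,0)=1.857 V=43.649

span = t_max - t_min = 2.74 - 0.51 = 2.230
L(4,0) = 101, L_eff = 101/255 = 0.396078
t(4,0) = 2.74 - 2.230·0.396078 = 1.857
Σt over all 4·7 pixels = 54556/1275 ≈ 42.7890196
V = pitch²·Σt = 1.01²·54556/1275 = 43.649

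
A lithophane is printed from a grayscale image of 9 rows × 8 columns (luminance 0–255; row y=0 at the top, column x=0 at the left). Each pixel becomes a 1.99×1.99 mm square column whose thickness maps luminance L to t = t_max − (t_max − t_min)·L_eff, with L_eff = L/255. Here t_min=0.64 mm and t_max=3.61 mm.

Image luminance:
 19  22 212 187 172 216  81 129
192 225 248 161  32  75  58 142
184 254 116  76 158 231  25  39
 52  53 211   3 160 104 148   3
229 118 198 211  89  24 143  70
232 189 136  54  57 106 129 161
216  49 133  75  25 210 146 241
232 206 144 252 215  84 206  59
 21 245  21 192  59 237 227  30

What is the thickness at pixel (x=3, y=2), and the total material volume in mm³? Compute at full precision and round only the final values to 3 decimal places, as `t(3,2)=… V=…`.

t(3,2)=2.725 V=583.802

span = t_max - t_min = 3.61 - 0.64 = 2.970
L(3,2) = 76, L_eff = 76/255 = 0.298039
t(3,2) = 3.61 - 2.970·0.298039 = 2.725
Σt over all 9·8 pixels = 1253079/8500 ≈ 147.4210588
V = pitch²·Σt = 1.99²·1253079/8500 = 583.802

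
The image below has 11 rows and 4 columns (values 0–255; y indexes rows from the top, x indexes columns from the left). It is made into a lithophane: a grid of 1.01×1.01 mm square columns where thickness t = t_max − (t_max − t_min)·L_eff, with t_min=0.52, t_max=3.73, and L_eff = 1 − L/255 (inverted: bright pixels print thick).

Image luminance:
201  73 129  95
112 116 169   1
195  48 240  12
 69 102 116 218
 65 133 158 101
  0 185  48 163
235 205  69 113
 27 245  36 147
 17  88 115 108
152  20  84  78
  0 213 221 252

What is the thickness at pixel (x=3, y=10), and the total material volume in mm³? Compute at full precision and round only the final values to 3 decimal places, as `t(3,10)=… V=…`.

t(3,10)=3.692 V=89.781

span = t_max - t_min = 3.73 - 0.52 = 3.210
L(3,10) = 252, L_eff = 1 - 252/255 = 0.011765 (inverted)
t(3,10) = 3.73 - 3.210·0.011765 = 3.692
Σt over all 11·4 pixels = 374049/4250 ≈ 88.0115294
V = pitch²·Σt = 1.01²·374049/4250 = 89.781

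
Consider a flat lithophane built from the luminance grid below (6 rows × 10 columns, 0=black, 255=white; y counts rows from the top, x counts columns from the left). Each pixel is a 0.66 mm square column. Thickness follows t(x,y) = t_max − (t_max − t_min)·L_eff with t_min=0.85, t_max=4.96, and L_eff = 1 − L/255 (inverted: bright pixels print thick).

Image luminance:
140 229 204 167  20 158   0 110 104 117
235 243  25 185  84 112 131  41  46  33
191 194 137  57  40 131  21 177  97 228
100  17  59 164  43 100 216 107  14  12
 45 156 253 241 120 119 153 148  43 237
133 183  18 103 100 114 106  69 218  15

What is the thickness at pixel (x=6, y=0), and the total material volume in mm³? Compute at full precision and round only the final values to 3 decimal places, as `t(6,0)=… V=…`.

t(6,0)=0.850 V=71.804

span = t_max - t_min = 4.96 - 0.85 = 4.110
L(6,0) = 0, L_eff = 1 - 0/255 = 1.000000 (inverted)
t(6,0) = 4.96 - 4.110·1.000000 = 0.850
Σt over all 6·10 pixels = 1401131/8500 ≈ 164.8389412
V = pitch²·Σt = 0.66²·1401131/8500 = 71.804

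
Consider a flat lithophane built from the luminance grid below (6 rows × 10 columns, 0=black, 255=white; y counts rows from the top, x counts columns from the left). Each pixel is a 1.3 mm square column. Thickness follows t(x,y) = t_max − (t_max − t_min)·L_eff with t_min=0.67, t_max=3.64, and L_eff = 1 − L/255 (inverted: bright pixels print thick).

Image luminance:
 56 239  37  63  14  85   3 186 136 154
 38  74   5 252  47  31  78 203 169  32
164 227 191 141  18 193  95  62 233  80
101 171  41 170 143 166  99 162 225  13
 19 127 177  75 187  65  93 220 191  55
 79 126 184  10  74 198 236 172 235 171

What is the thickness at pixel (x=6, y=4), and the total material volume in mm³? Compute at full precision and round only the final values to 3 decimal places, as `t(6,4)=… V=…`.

t(6,4)=1.753 V=211.451

span = t_max - t_min = 3.64 - 0.67 = 2.970
L(6,4) = 93, L_eff = 1 - 93/255 = 0.635294 (inverted)
t(6,4) = 3.64 - 2.970·0.635294 = 1.753
Σt over all 6·10 pixels = 1063509/8500 ≈ 125.1187059
V = pitch²·Σt = 1.3²·1063509/8500 = 211.451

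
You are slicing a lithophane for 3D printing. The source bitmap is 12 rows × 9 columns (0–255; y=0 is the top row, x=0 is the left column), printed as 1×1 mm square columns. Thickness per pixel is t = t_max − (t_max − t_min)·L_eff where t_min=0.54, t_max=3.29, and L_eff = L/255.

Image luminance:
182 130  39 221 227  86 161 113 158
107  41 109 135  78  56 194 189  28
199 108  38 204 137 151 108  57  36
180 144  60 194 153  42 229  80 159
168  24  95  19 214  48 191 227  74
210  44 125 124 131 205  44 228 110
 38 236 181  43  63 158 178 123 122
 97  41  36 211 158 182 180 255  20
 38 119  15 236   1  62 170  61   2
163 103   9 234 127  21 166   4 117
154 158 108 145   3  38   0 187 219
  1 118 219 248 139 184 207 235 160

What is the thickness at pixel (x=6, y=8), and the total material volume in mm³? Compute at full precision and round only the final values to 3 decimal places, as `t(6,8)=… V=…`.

span = t_max - t_min = 3.29 - 0.54 = 2.750
L(6,8) = 170, L_eff = 170/255 = 0.666667
t(6,8) = 3.29 - 2.750·0.666667 = 1.457
Σt over all 12·9 pixels = 1080247/5100 ≈ 211.8131373
V = pitch²·Σt = 1²·1080247/5100 = 211.813

t(6,8)=1.457 V=211.813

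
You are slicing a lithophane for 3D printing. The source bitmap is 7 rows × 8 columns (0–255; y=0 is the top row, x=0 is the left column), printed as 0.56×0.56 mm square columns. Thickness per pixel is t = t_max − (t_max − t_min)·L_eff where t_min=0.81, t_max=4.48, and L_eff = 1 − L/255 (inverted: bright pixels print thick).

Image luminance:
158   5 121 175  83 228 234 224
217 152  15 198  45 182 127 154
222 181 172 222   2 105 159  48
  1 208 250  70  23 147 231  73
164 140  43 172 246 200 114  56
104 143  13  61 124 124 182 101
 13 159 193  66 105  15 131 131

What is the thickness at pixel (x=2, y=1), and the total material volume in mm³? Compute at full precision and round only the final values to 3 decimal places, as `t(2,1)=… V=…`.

span = t_max - t_min = 4.48 - 0.81 = 3.670
L(2,1) = 15, L_eff = 1 - 15/255 = 0.941176 (inverted)
t(2,1) = 4.48 - 3.670·0.941176 = 1.026
Σt over all 7·8 pixels = 952706/6375 ≈ 149.4440784
V = pitch²·Σt = 0.56²·952706/6375 = 46.866

t(2,1)=1.026 V=46.866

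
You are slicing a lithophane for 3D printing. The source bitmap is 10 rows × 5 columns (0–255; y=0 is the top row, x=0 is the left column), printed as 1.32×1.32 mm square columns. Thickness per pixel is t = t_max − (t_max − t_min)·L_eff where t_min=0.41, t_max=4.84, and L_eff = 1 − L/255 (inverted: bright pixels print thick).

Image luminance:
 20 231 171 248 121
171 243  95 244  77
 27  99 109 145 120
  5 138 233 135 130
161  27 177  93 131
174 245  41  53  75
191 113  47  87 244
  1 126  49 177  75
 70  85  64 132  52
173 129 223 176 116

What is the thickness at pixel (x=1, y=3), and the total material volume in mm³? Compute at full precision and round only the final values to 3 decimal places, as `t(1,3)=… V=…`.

t(1,3)=2.807 V=225.481

span = t_max - t_min = 4.84 - 0.41 = 4.430
L(1,3) = 138, L_eff = 1 - 138/255 = 0.458824 (inverted)
t(1,3) = 4.84 - 4.430·0.458824 = 2.807
Σt over all 10·5 pixels = 3299917/25500 ≈ 129.4085098
V = pitch²·Σt = 1.32²·3299917/25500 = 225.481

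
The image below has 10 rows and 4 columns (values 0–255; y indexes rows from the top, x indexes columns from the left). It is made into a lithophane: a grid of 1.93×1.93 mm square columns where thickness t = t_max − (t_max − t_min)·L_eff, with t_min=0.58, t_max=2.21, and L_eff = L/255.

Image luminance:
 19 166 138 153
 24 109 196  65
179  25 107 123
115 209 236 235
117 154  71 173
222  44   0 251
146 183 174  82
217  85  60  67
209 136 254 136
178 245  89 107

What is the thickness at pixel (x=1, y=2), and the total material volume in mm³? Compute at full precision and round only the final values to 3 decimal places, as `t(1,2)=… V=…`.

span = t_max - t_min = 2.21 - 0.58 = 1.630
L(1,2) = 25, L_eff = 25/255 = 0.098039
t(1,2) = 2.21 - 1.630·0.098039 = 2.050
Σt over all 10·4 pixels = 452621/8500 ≈ 53.2495294
V = pitch²·Σt = 1.93²·452621/8500 = 198.349

t(1,2)=2.050 V=198.349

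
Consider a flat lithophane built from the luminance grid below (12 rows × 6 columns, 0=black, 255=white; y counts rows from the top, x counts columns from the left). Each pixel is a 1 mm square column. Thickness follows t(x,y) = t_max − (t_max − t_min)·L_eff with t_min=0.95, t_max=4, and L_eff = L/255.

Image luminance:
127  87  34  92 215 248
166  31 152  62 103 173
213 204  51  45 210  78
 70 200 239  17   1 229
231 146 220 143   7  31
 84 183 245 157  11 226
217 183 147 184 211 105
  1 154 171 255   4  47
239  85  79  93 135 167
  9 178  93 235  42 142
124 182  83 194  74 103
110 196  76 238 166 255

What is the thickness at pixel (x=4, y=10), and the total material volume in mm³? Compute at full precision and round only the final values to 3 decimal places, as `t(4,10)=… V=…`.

span = t_max - t_min = 4 - 0.95 = 3.050
L(4,10) = 74, L_eff = 74/255 = 0.290196
t(4,10) = 4 - 3.050·0.290196 = 3.115
Σt over all 12·6 pixels = 73051/425 ≈ 171.8847059
V = pitch²·Σt = 1²·73051/425 = 171.885

t(4,10)=3.115 V=171.885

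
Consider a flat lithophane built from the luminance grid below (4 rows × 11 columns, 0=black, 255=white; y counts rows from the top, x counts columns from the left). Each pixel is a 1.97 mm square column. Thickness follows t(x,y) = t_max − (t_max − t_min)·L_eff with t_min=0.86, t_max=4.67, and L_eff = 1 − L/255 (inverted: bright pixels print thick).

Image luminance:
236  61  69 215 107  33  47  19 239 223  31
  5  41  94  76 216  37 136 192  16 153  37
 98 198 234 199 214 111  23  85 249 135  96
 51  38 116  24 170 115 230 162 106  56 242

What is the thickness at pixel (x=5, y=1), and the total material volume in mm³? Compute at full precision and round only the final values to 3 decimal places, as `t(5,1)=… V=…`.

span = t_max - t_min = 4.67 - 0.86 = 3.810
L(5,1) = 37, L_eff = 1 - 37/255 = 0.854902 (inverted)
t(5,1) = 4.67 - 3.810·0.854902 = 1.413
Σt over all 4·11 pixels = 197297/1700 ≈ 116.0570588
V = pitch²·Σt = 1.97²·197297/1700 = 450.406

t(5,1)=1.413 V=450.406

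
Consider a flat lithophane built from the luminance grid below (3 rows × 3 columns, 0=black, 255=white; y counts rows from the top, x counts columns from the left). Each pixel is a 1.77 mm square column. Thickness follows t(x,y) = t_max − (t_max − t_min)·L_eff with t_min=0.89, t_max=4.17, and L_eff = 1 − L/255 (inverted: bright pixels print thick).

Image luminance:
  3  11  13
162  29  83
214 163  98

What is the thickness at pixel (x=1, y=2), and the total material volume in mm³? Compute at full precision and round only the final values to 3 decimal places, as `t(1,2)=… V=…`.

t(1,2)=2.987 V=56.366

span = t_max - t_min = 4.17 - 0.89 = 3.280
L(1,2) = 163, L_eff = 1 - 163/255 = 0.360784 (inverted)
t(1,2) = 4.17 - 3.280·0.360784 = 2.987
Σt over all 3·3 pixels = 458783/25500 ≈ 17.9914902
V = pitch²·Σt = 1.77²·458783/25500 = 56.366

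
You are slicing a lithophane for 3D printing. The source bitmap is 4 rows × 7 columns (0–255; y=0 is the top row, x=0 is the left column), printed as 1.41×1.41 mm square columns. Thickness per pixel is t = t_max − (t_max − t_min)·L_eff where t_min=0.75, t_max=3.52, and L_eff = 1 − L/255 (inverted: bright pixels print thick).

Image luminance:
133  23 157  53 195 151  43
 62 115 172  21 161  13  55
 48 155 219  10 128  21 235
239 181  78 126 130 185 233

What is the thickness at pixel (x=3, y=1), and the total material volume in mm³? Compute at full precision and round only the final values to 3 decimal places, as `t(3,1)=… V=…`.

span = t_max - t_min = 3.52 - 0.75 = 2.770
L(3,1) = 21, L_eff = 1 - 21/255 = 0.917647 (inverted)
t(3,1) = 3.52 - 2.770·0.917647 = 0.978
Σt over all 4·7 pixels = 243539/4250 ≈ 57.3032941
V = pitch²·Σt = 1.41²·243539/4250 = 113.925

t(3,1)=0.978 V=113.925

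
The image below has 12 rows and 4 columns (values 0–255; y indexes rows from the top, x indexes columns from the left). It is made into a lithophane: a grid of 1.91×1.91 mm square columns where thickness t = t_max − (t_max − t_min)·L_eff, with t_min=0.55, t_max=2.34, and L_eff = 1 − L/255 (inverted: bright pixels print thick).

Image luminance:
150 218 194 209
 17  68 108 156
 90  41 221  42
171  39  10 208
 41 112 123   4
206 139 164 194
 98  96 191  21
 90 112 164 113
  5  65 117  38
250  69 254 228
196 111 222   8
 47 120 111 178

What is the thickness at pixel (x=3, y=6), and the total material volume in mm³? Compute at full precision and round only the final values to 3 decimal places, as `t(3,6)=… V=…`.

t(3,6)=0.697 V=245.580

span = t_max - t_min = 2.34 - 0.55 = 1.790
L(3,6) = 21, L_eff = 1 - 21/255 = 0.917647 (inverted)
t(3,6) = 2.34 - 1.790·0.917647 = 0.697
Σt over all 12·4 pixels = 572197/8500 ≈ 67.3172941
V = pitch²·Σt = 1.91²·572197/8500 = 245.580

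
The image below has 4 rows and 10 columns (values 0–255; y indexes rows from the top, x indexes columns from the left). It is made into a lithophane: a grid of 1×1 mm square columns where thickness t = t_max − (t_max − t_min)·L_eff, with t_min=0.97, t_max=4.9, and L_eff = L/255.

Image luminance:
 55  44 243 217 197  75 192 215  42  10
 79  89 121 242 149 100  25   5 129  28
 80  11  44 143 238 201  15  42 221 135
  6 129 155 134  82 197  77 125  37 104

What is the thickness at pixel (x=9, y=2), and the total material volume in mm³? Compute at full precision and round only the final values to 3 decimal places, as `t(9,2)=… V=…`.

span = t_max - t_min = 4.9 - 0.97 = 3.930
L(9,2) = 135, L_eff = 135/255 = 0.529412
t(9,2) = 4.9 - 3.930·0.529412 = 2.819
Σt over all 4·10 pixels = 1085277/8500 ≈ 127.6796471
V = pitch²·Σt = 1²·1085277/8500 = 127.680

t(9,2)=2.819 V=127.680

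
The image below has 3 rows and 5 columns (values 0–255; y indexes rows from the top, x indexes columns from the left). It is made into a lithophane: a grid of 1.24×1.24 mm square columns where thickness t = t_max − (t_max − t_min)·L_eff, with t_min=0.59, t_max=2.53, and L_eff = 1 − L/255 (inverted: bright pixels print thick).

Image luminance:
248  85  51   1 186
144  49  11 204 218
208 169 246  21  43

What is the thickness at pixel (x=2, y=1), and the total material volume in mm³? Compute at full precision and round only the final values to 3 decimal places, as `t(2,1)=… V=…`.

t(2,1)=0.674 V=35.646

span = t_max - t_min = 2.53 - 0.59 = 1.940
L(2,1) = 11, L_eff = 1 - 11/255 = 0.956863 (inverted)
t(2,1) = 2.53 - 1.940·0.956863 = 0.674
Σt over all 3·5 pixels = 197057/8500 ≈ 23.1831765
V = pitch²·Σt = 1.24²·197057/8500 = 35.646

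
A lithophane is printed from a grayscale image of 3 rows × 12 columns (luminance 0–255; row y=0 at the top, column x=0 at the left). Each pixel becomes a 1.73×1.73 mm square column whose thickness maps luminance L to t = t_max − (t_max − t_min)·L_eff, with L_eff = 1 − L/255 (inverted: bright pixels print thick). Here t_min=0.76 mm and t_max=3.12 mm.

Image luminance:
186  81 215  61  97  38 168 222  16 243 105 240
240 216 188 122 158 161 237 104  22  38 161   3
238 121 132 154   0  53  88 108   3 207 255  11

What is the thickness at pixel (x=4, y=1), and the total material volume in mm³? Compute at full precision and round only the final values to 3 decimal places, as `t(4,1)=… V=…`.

span = t_max - t_min = 3.12 - 0.76 = 2.360
L(4,1) = 158, L_eff = 1 - 158/255 = 0.380392 (inverted)
t(4,1) = 3.12 - 2.360·0.380392 = 2.222
Σt over all 3·12 pixels = 70.784
V = pitch²·Σt = 1.73²·70.784 = 211.849

t(4,1)=2.222 V=211.849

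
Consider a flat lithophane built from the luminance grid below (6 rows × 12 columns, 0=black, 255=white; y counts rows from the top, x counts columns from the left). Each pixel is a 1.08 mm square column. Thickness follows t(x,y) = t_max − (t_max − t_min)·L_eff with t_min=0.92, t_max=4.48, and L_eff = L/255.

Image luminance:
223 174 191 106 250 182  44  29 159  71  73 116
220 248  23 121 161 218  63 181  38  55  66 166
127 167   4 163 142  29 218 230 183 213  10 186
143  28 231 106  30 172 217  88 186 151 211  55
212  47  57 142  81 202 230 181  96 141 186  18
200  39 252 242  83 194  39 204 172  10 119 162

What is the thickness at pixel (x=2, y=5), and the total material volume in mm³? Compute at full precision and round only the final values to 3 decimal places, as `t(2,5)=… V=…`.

span = t_max - t_min = 4.48 - 0.92 = 3.560
L(2,5) = 252, L_eff = 252/255 = 0.988235
t(2,5) = 4.48 - 3.560·0.988235 = 0.962
Σt over all 6·12 pixels = 395389/2125 ≈ 186.0654118
V = pitch²·Σt = 1.08²·395389/2125 = 217.027

t(2,5)=0.962 V=217.027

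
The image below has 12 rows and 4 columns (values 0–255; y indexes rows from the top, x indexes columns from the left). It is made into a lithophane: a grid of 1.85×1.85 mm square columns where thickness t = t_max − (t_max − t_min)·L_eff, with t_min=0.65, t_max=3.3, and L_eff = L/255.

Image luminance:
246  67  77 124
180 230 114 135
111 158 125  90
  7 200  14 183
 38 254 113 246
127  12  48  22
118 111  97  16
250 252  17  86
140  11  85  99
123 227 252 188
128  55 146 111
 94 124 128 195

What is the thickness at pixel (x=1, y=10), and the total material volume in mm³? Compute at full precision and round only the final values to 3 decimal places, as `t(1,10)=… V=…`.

t(1,10)=2.728 V=329.646

span = t_max - t_min = 3.3 - 0.65 = 2.650
L(1,10) = 55, L_eff = 55/255 = 0.215686
t(1,10) = 3.3 - 2.650·0.215686 = 2.728
Σt over all 12·4 pixels = 245609/2550 ≈ 96.3172549
V = pitch²·Σt = 1.85²·245609/2550 = 329.646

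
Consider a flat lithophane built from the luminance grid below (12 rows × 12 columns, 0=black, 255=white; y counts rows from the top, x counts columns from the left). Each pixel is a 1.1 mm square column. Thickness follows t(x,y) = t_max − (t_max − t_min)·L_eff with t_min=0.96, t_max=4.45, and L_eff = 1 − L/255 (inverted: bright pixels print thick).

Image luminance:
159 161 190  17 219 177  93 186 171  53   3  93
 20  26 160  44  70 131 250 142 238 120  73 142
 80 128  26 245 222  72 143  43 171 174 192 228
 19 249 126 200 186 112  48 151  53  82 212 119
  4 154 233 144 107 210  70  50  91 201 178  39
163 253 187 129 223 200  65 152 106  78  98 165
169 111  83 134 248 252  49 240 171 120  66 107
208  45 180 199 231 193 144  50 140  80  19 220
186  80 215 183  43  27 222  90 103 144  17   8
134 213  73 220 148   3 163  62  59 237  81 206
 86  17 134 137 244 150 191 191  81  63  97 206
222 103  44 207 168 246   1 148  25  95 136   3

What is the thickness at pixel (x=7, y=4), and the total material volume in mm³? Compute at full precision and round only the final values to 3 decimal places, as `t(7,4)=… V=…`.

t(7,4)=1.644 V=480.096

span = t_max - t_min = 4.45 - 0.96 = 3.490
L(7,4) = 50, L_eff = 1 - 50/255 = 0.803922 (inverted)
t(7,4) = 4.45 - 3.490·0.803922 = 1.644
Σt over all 12·12 pixels = 1011773/2550 ≈ 396.7737255
V = pitch²·Σt = 1.1²·1011773/2550 = 480.096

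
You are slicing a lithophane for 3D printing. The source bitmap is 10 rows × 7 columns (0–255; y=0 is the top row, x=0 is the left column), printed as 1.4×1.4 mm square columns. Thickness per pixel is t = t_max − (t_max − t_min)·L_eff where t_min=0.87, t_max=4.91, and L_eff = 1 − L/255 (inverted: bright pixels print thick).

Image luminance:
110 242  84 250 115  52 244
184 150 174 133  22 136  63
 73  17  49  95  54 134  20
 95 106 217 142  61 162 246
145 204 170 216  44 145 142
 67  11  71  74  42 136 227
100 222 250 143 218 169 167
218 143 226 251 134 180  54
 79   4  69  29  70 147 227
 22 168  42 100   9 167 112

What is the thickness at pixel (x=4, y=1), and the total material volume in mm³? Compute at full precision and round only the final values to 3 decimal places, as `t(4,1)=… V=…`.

t(4,1)=1.219 V=393.993

span = t_max - t_min = 4.91 - 0.87 = 4.040
L(4,1) = 22, L_eff = 1 - 22/255 = 0.913725 (inverted)
t(4,1) = 4.91 - 4.040·0.913725 = 1.219
Σt over all 10·7 pixels = 854321/4250 ≈ 201.0167059
V = pitch²·Σt = 1.4²·854321/4250 = 393.993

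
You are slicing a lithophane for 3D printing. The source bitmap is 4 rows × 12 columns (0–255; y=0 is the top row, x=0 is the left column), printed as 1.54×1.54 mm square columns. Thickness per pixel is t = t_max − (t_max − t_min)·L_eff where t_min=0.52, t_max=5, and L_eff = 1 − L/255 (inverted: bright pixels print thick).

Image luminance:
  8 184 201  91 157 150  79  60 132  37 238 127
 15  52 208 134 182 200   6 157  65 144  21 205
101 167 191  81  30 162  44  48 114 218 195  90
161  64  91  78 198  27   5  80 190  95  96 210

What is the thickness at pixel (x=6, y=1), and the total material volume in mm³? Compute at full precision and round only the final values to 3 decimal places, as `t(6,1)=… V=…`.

span = t_max - t_min = 5 - 0.52 = 4.480
L(6,1) = 6, L_eff = 1 - 6/255 = 0.976471 (inverted)
t(6,1) = 5 - 4.480·0.976471 = 0.625
Σt over all 4·12 pixels = 261696/2125 ≈ 123.1510588
V = pitch²·Σt = 1.54²·261696/2125 = 292.065

t(6,1)=0.625 V=292.065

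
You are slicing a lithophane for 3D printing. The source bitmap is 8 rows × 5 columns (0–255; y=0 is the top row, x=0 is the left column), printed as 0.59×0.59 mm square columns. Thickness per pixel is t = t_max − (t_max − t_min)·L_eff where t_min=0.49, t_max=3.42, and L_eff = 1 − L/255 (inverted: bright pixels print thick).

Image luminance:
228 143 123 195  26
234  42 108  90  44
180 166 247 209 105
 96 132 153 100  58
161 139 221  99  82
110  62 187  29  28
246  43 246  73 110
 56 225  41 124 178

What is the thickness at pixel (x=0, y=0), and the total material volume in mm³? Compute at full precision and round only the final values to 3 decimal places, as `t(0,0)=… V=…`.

t(0,0)=3.110 V=27.377

span = t_max - t_min = 3.42 - 0.49 = 2.930
L(0,0) = 228, L_eff = 1 - 228/255 = 0.105882 (inverted)
t(0,0) = 3.42 - 2.930·0.105882 = 3.110
Σt over all 8·5 pixels = 668509/8500 ≈ 78.6481176
V = pitch²·Σt = 0.59²·668509/8500 = 27.377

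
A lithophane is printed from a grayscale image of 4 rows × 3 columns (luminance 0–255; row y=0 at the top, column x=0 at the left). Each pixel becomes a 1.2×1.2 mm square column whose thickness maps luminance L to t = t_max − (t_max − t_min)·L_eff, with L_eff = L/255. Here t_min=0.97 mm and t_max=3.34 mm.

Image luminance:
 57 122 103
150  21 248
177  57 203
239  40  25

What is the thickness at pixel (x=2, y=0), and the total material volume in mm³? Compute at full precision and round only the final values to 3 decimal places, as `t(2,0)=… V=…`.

t(2,0)=2.383 V=38.416

span = t_max - t_min = 3.34 - 0.97 = 2.370
L(2,0) = 103, L_eff = 103/255 = 0.403922
t(2,0) = 3.34 - 2.370·0.403922 = 2.383
Σt over all 4·3 pixels = 113381/4250 ≈ 26.6778824
V = pitch²·Σt = 1.2²·113381/4250 = 38.416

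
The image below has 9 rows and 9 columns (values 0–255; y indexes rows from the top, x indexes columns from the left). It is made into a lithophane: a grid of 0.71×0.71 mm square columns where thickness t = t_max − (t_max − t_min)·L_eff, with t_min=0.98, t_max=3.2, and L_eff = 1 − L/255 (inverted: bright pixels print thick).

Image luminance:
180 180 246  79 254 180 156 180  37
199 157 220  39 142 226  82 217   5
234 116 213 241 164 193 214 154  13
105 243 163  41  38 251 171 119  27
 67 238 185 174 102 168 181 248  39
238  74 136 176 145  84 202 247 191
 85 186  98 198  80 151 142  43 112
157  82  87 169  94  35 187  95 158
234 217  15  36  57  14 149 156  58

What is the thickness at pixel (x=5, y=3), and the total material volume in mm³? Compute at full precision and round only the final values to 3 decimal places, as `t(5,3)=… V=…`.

t(5,3)=3.165 V=90.349

span = t_max - t_min = 3.2 - 0.98 = 2.220
L(5,3) = 251, L_eff = 1 - 251/255 = 0.015686 (inverted)
t(5,3) = 3.2 - 2.220·0.015686 = 3.165
Σt over all 9·9 pixels = 380859/2125 ≈ 179.2277647
V = pitch²·Σt = 0.71²·380859/2125 = 90.349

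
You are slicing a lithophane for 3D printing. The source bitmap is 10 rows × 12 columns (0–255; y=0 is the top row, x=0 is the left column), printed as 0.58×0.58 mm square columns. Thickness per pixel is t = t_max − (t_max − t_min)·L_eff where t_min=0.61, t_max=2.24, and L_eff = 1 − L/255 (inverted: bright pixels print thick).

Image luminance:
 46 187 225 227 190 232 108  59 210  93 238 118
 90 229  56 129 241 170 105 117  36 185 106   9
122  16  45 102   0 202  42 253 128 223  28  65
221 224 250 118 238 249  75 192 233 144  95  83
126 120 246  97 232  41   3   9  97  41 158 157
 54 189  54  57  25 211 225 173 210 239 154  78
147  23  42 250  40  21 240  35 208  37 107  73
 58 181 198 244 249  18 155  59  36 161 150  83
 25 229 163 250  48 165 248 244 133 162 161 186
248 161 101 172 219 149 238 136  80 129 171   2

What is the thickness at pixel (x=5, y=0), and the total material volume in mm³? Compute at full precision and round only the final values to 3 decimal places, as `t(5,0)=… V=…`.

span = t_max - t_min = 2.24 - 0.61 = 1.630
L(5,0) = 232, L_eff = 1 - 232/255 = 0.090196 (inverted)
t(5,0) = 2.24 - 1.630·0.090196 = 2.093
Σt over all 10·12 pixels = 907471/5100 ≈ 177.9354902
V = pitch²·Σt = 0.58²·907471/5100 = 59.857

t(5,0)=2.093 V=59.857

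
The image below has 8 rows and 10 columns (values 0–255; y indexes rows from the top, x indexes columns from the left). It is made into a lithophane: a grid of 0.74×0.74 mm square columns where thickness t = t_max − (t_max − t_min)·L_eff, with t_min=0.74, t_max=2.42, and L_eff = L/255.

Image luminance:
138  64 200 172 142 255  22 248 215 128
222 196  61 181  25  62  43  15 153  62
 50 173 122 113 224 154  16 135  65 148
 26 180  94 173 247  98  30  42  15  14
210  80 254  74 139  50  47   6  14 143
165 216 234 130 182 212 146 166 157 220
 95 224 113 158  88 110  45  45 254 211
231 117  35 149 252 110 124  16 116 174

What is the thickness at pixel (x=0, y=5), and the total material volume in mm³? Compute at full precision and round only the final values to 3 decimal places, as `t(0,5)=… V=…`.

t(0,5)=1.333 V=69.090

span = t_max - t_min = 2.42 - 0.74 = 1.680
L(0,5) = 165, L_eff = 165/255 = 0.647059
t(0,5) = 2.42 - 1.680·0.647059 = 1.333
Σt over all 8·10 pixels = 53622/425 ≈ 126.1694118
V = pitch²·Σt = 0.74²·53622/425 = 69.090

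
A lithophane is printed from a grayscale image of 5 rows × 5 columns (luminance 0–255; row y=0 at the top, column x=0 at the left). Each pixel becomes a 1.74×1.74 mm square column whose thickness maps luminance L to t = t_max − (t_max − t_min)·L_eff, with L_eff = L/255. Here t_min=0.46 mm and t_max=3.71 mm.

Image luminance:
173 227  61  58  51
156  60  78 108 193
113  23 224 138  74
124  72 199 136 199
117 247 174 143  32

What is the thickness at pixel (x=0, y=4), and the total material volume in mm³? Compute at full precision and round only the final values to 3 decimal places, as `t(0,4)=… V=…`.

t(0,4)=2.219 V=158.103

span = t_max - t_min = 3.71 - 0.46 = 3.250
L(0,4) = 117, L_eff = 117/255 = 0.458824
t(0,4) = 3.71 - 3.250·0.458824 = 2.219
Σt over all 5·5 pixels = 3551/68 ≈ 52.2205882
V = pitch²·Σt = 1.74²·3551/68 = 158.103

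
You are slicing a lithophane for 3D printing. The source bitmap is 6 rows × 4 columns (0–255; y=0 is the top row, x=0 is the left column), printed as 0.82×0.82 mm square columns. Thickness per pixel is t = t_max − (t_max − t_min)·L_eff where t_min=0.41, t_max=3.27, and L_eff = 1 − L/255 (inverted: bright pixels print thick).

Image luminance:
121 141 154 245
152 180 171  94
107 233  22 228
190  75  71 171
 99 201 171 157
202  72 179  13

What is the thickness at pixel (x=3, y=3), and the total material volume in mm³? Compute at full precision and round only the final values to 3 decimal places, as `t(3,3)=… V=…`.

t(3,3)=2.328 V=32.627

span = t_max - t_min = 3.27 - 0.41 = 2.860
L(3,3) = 171, L_eff = 1 - 171/255 = 0.329412 (inverted)
t(3,3) = 3.27 - 2.860·0.329412 = 2.328
Σt over all 6·4 pixels = 618667/12750 ≈ 48.5229020
V = pitch²·Σt = 0.82²·618667/12750 = 32.627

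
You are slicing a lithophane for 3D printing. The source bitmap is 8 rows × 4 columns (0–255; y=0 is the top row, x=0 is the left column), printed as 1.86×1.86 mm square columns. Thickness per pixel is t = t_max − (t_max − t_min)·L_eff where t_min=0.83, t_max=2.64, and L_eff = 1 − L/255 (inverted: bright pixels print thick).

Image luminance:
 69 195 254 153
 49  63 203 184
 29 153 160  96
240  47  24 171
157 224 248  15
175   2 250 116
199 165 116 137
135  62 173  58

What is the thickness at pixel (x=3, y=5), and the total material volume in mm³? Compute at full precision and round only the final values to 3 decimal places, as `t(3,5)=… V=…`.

span = t_max - t_min = 2.64 - 0.83 = 1.810
L(3,5) = 116, L_eff = 1 - 116/255 = 0.545098 (inverted)
t(3,5) = 2.64 - 1.810·0.545098 = 1.653
Σt over all 8·4 pixels = 729781/12750 ≈ 57.2377255
V = pitch²·Σt = 1.86²·729781/12750 = 198.020

t(3,5)=1.653 V=198.020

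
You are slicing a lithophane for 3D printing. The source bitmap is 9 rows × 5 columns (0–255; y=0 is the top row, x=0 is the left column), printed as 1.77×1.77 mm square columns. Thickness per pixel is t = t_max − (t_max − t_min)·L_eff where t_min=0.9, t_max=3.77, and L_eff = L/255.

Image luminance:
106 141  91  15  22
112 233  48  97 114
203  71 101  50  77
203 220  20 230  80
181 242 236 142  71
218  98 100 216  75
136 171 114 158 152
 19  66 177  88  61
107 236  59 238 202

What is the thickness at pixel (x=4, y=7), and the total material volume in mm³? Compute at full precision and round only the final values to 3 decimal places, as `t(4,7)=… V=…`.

t(4,7)=3.083 V=327.091

span = t_max - t_min = 3.77 - 0.9 = 2.870
L(4,7) = 61, L_eff = 61/255 = 0.239216
t(4,7) = 3.77 - 2.870·0.239216 = 3.083
Σt over all 9·5 pixels = 39152/375 ≈ 104.4053333
V = pitch²·Σt = 1.77²·39152/375 = 327.091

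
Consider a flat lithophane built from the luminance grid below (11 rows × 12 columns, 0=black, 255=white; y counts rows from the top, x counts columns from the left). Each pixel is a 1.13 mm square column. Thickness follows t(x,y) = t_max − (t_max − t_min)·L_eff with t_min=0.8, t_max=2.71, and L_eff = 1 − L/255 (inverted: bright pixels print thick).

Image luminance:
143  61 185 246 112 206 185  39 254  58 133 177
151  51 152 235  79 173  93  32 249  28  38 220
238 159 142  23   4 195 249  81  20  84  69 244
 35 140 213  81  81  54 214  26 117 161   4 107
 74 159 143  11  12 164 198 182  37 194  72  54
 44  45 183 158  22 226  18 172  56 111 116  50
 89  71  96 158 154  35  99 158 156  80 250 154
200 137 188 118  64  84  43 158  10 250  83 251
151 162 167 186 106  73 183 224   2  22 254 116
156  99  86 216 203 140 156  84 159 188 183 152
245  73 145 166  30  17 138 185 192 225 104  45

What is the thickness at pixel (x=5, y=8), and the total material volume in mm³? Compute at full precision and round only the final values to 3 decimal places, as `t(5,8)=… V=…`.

span = t_max - t_min = 2.71 - 0.8 = 1.910
L(5,8) = 73, L_eff = 1 - 73/255 = 0.713725 (inverted)
t(5,8) = 2.71 - 1.910·0.713725 = 1.347
Σt over all 11·12 pixels = 5875051/25500 ≈ 230.3941569
V = pitch²·Σt = 1.13²·5875051/25500 = 294.190

t(5,8)=1.347 V=294.190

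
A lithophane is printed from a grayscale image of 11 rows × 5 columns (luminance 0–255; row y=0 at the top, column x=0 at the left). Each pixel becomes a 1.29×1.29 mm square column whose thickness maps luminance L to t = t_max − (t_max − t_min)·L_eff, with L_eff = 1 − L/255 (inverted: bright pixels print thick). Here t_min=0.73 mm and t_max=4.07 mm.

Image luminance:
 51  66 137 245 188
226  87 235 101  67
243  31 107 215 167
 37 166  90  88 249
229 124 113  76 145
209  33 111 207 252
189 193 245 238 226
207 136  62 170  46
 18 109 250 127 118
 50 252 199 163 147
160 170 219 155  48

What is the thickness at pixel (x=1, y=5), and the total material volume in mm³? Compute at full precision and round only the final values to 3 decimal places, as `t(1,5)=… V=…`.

span = t_max - t_min = 4.07 - 0.73 = 3.340
L(1,5) = 33, L_eff = 1 - 33/255 = 0.870588 (inverted)
t(1,5) = 4.07 - 3.340·0.870588 = 1.162
Σt over all 11·5 pixels = 3759953/25500 ≈ 147.4491373
V = pitch²·Σt = 1.29²·3759953/25500 = 245.370

t(1,5)=1.162 V=245.370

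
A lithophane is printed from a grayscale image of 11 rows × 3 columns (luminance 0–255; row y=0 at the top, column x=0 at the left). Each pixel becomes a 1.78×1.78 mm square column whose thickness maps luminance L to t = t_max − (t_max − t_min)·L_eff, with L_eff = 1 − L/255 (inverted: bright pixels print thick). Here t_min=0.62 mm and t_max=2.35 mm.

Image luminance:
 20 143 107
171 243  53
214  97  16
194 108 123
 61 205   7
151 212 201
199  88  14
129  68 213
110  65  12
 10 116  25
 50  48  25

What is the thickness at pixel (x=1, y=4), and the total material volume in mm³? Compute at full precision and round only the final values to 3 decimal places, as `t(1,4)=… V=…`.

span = t_max - t_min = 2.35 - 0.62 = 1.730
L(1,4) = 205, L_eff = 1 - 205/255 = 0.196078 (inverted)
t(1,4) = 2.35 - 1.730·0.196078 = 2.011
Σt over all 11·3 pixels = 93907/2125 ≈ 44.1915294
V = pitch²·Σt = 1.78²·93907/2125 = 140.016

t(1,4)=2.011 V=140.016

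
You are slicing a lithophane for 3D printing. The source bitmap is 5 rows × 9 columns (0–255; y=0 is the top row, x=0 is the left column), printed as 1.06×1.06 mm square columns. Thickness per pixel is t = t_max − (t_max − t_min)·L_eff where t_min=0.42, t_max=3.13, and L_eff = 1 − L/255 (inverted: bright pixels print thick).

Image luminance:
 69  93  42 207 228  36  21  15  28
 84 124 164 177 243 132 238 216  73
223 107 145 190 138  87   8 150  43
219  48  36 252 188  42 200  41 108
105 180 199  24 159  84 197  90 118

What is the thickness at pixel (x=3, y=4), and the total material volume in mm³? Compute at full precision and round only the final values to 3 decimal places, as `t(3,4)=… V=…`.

t(3,4)=0.675 V=87.759

span = t_max - t_min = 3.13 - 0.42 = 2.710
L(3,4) = 24, L_eff = 1 - 24/255 = 0.905882 (inverted)
t(3,4) = 3.13 - 2.710·0.905882 = 0.675
Σt over all 5·9 pixels = 663897/8500 ≈ 78.1055294
V = pitch²·Σt = 1.06²·663897/8500 = 87.759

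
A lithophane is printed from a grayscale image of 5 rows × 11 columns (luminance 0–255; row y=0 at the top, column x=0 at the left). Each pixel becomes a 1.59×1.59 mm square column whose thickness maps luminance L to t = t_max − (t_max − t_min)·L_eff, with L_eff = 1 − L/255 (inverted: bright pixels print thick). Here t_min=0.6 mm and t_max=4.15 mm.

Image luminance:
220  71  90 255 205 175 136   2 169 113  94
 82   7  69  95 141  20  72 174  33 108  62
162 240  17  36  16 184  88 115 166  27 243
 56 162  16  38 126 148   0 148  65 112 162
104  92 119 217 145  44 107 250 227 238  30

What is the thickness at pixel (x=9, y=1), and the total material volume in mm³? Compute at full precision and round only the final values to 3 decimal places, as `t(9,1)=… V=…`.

span = t_max - t_min = 4.15 - 0.6 = 3.550
L(9,1) = 108, L_eff = 1 - 108/255 = 0.576471 (inverted)
t(9,1) = 4.15 - 3.550·0.576471 = 2.104
Σt over all 5·11 pixels = 615103/5100 ≈ 120.6084314
V = pitch²·Σt = 1.59²·615103/5100 = 304.910

t(9,1)=2.104 V=304.910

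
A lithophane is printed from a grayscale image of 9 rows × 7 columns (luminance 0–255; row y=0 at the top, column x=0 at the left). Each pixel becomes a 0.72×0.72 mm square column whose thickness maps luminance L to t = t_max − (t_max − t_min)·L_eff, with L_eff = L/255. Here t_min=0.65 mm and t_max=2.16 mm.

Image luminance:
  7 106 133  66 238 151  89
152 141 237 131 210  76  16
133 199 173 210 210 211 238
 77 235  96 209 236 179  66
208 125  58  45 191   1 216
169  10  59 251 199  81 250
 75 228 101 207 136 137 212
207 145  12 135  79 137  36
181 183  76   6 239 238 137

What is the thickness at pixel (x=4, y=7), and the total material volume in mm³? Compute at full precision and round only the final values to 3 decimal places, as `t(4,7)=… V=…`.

t(4,7)=1.692 V=42.932

span = t_max - t_min = 2.16 - 0.65 = 1.510
L(4,7) = 79, L_eff = 79/255 = 0.309804
t(4,7) = 2.16 - 1.510·0.309804 = 1.692
Σt over all 9·7 pixels = 422359/5100 ≈ 82.8154902
V = pitch²·Σt = 0.72²·422359/5100 = 42.932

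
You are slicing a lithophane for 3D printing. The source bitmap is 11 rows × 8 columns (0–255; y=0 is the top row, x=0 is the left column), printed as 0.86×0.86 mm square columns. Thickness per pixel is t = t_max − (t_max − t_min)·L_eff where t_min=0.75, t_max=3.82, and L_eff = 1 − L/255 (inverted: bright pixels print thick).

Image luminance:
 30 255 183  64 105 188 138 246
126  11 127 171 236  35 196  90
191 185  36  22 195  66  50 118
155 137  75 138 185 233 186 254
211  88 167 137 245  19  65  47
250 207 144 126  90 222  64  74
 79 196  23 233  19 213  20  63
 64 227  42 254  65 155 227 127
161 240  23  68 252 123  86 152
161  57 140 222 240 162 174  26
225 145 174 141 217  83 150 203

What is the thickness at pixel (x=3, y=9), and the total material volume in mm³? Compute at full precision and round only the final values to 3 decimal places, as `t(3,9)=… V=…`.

span = t_max - t_min = 3.82 - 0.75 = 3.070
L(3,9) = 222, L_eff = 1 - 222/255 = 0.129412 (inverted)
t(3,9) = 3.82 - 3.070·0.129412 = 3.423
Σt over all 11·8 pixels = 1086601/5100 ≈ 213.0590196
V = pitch²·Σt = 0.86²·1086601/5100 = 157.578

t(3,9)=3.423 V=157.578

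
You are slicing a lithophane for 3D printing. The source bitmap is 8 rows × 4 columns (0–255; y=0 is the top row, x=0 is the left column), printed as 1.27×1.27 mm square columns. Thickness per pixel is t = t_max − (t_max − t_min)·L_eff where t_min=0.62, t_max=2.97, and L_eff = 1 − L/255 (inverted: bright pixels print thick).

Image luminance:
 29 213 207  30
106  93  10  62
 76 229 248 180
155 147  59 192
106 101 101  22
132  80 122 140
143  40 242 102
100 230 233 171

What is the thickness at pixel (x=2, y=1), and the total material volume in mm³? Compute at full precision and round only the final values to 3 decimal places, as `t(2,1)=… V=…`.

t(2,1)=0.712 V=92.957

span = t_max - t_min = 2.97 - 0.62 = 2.350
L(2,1) = 10, L_eff = 1 - 10/255 = 0.960784 (inverted)
t(2,1) = 2.97 - 2.350·0.960784 = 0.712
Σt over all 8·4 pixels = 97977/1700 ≈ 57.6335294
V = pitch²·Σt = 1.27²·97977/1700 = 92.957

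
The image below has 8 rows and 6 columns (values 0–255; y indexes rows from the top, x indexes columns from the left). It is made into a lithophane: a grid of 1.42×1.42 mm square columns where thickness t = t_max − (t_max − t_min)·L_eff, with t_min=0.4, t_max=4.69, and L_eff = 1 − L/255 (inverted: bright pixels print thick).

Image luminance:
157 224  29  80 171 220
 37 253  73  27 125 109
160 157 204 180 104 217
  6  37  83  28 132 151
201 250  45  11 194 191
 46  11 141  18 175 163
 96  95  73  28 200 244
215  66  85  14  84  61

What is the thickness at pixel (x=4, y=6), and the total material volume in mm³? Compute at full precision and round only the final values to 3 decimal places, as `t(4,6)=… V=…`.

span = t_max - t_min = 4.69 - 0.4 = 4.290
L(4,6) = 200, L_eff = 1 - 200/255 = 0.215686 (inverted)
t(4,6) = 4.69 - 4.290·0.215686 = 3.765
Σt over all 8·6 pixels = 974153/8500 ≈ 114.6062353
V = pitch²·Σt = 1.42²·974153/8500 = 231.092

t(4,6)=3.765 V=231.092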